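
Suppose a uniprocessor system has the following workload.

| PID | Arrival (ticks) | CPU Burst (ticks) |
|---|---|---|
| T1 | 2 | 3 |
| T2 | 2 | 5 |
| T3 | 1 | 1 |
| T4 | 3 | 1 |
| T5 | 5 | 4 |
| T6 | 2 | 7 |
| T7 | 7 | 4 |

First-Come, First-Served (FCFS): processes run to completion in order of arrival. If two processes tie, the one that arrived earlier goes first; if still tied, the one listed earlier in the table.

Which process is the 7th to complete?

Schedule: | idle 0-1 | T3 1-2 | T1 2-5 | T2 5-10 | T6 10-17 | T4 17-18 | T5 18-22 | T7 22-26 |
Completion: T1=5  T2=10  T3=2  T4=18  T5=22  T6=17  T7=26
Turnaround (C−A): T1=3  T2=8  T3=1  T4=15  T5=17  T6=15  T7=19
Finish order: T3 → T1 → T2 → T6 → T4 → T5 → T7

T7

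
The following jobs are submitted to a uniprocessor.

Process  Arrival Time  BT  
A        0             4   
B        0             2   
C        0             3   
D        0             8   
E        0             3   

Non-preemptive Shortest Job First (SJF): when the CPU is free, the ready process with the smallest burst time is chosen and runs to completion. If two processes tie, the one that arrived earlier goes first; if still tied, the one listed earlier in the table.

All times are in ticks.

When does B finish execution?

2

Gantt: | B 0-2 | C 2-5 | E 5-8 | A 8-12 | D 12-20 |
Completion: A=12  B=2  C=5  D=20  E=8
Turnaround (C−A): A=12  B=2  C=5  D=20  E=8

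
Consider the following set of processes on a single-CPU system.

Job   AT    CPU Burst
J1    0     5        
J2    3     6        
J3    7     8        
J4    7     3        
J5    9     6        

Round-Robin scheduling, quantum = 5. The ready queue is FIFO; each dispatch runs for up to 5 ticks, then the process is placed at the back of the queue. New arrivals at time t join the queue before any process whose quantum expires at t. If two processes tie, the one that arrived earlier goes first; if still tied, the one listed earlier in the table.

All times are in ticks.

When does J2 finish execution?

24

Timeline: | J1 0-5 | J2 5-10 | J3 10-15 | J4 15-18 | J5 18-23 | J2 23-24 | J3 24-27 | J5 27-28 |
Completion: J1=5  J2=24  J3=27  J4=18  J5=28
Turnaround (C−A): J1=5  J2=21  J3=20  J4=11  J5=19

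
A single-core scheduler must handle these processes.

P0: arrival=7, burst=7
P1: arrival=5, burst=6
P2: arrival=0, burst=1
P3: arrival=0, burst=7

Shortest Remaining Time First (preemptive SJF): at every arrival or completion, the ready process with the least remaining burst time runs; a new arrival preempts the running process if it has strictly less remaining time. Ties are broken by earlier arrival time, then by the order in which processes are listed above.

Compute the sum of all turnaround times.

Timeline: | P2 0-1 | P3 1-8 | P1 8-14 | P0 14-21 |
Completion: P0=21  P1=14  P2=1  P3=8
Turnaround (C−A): P0=14  P1=9  P2=1  P3=8
Turnaround = completion − arrival: P0=14, P1=9, P2=1, P3=8
Total turnaround = 14 + 9 + 1 + 8 = 32

32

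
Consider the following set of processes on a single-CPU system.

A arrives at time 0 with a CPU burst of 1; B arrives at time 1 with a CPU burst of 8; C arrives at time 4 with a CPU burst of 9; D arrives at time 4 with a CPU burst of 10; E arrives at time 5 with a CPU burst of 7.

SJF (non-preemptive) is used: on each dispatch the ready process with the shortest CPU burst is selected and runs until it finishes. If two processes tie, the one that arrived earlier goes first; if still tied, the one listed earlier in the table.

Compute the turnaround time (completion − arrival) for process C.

Schedule: | A 0-1 | B 1-9 | E 9-16 | C 16-25 | D 25-35 |
Completion: A=1  B=9  C=25  D=35  E=16
Turnaround (C−A): A=1  B=8  C=21  D=31  E=11
Turnaround(C) = completion − arrival = 25 − 4 = 21

21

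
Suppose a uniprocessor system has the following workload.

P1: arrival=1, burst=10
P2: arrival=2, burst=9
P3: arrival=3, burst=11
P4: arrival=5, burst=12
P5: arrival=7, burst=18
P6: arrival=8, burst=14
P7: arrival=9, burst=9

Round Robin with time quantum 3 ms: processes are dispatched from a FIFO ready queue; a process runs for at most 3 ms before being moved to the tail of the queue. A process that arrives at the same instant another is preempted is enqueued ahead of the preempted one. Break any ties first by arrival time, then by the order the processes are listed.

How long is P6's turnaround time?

73

Gantt: | idle 0-1 | P1 1-4 | P2 4-7 | P3 7-10 | P1 10-13 | P4 13-16 | P5 16-19 | P2 19-22 | P6 22-25 | P7 25-28 | P3 28-31 | P1 31-34 | P4 34-37 | P5 37-40 | P2 40-43 | P6 43-46 | P7 46-49 | P3 49-52 | P1 52-53 | P4 53-56 | P5 56-59 | P6 59-62 | P7 62-65 | P3 65-67 | P4 67-70 | P5 70-73 | P6 73-76 | P5 76-79 | P6 79-81 | P5 81-84 |
Completion: P1=53  P2=43  P3=67  P4=70  P5=84  P6=81  P7=65
Turnaround (C−A): P1=52  P2=41  P3=64  P4=65  P5=77  P6=73  P7=56
Turnaround(P6) = completion − arrival = 81 − 8 = 73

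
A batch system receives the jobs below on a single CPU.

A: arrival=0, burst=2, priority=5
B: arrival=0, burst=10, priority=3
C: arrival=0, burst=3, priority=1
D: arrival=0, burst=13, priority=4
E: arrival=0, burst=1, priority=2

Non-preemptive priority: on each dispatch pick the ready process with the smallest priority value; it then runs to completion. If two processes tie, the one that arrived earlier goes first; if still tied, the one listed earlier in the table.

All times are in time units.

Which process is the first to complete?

C

Gantt: | C 0-3 | E 3-4 | B 4-14 | D 14-27 | A 27-29 |
Completion: A=29  B=14  C=3  D=27  E=4
Finish order: C → E → B → D → A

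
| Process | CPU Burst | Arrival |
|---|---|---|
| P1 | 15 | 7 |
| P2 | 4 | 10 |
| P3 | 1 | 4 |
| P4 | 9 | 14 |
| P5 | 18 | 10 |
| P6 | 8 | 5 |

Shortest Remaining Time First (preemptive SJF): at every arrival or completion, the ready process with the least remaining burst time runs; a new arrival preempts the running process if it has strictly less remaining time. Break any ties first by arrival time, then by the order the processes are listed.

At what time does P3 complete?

Schedule: | idle 0-4 | P3 4-5 | P6 5-13 | P2 13-17 | P4 17-26 | P1 26-41 | P5 41-59 |
Completion: P1=41  P2=17  P3=5  P4=26  P5=59  P6=13
Turnaround (C−A): P1=34  P2=7  P3=1  P4=12  P5=49  P6=8

5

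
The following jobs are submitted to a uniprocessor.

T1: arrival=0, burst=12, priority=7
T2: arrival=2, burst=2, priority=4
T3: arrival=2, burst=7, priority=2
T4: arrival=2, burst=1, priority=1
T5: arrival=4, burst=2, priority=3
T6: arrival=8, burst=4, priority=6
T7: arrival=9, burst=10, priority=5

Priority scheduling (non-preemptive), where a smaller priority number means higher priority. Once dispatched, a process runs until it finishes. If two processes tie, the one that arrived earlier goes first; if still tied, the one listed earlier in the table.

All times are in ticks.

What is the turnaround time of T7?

Timeline: | T1 0-12 | T4 12-13 | T3 13-20 | T5 20-22 | T2 22-24 | T7 24-34 | T6 34-38 |
Completion: T1=12  T2=24  T3=20  T4=13  T5=22  T6=38  T7=34
Turnaround (C−A): T1=12  T2=22  T3=18  T4=11  T5=18  T6=30  T7=25
Turnaround(T7) = completion − arrival = 34 − 9 = 25

25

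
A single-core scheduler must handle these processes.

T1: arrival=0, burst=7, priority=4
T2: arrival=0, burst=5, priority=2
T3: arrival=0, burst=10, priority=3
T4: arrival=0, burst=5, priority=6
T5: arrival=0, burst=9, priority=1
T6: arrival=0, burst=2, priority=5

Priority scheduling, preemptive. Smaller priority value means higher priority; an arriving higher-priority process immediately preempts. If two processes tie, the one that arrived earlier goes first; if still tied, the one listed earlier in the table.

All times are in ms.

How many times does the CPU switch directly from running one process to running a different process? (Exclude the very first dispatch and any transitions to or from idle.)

5

Gantt: | T5 0-9 | T2 9-14 | T3 14-24 | T1 24-31 | T6 31-33 | T4 33-38 |
Completion: T1=31  T2=14  T3=24  T4=38  T5=9  T6=33
Turnaround (C−A): T1=31  T2=14  T3=24  T4=38  T5=9  T6=33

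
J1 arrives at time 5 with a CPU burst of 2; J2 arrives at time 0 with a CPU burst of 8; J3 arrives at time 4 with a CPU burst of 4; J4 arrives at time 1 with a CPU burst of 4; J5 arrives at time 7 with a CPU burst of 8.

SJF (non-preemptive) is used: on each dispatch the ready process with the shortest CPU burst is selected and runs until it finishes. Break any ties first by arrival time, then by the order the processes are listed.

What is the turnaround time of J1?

5

Timeline: | J2 0-8 | J1 8-10 | J4 10-14 | J3 14-18 | J5 18-26 |
Completion: J1=10  J2=8  J3=18  J4=14  J5=26
Turnaround(J1) = completion − arrival = 10 − 5 = 5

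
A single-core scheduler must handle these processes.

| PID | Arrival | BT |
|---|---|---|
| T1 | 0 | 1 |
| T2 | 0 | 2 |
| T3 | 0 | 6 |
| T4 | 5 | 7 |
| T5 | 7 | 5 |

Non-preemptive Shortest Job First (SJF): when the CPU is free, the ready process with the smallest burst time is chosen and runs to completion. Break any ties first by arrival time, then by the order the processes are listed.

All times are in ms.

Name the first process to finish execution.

T1

Schedule: | T1 0-1 | T2 1-3 | T3 3-9 | T5 9-14 | T4 14-21 |
Completion: T1=1  T2=3  T3=9  T4=21  T5=14
Finish order: T1 → T2 → T3 → T5 → T4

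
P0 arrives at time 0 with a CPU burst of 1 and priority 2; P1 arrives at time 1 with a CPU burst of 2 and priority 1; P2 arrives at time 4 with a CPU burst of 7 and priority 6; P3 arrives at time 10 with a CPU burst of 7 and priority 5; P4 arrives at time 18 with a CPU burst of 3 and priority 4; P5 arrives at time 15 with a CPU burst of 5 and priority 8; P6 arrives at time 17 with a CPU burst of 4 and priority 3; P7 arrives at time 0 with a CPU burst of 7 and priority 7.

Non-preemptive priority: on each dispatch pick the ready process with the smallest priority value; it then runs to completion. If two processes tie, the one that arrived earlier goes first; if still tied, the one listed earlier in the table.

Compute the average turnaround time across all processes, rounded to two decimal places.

Timeline: | P0 0-1 | P1 1-3 | P7 3-10 | P3 10-17 | P6 17-21 | P4 21-24 | P2 24-31 | P5 31-36 |
Completion: P0=1  P1=3  P2=31  P3=17  P4=24  P5=36  P6=21  P7=10
Turnaround times: P0=1, P1=2, P2=27, P3=7, P4=6, P5=21, P6=4, P7=10
Average turnaround = (1+2+27+7+6+21+4+10) / 8 = 78/8 = 9.75

9.75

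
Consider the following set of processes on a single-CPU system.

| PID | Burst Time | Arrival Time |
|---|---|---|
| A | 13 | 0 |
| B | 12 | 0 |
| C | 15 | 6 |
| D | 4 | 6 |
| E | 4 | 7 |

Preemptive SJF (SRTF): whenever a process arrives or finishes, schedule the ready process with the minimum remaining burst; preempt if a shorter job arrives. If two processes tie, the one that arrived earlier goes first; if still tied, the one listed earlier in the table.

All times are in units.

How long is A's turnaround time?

33

Gantt: | B 0-6 | D 6-10 | E 10-14 | B 14-20 | A 20-33 | C 33-48 |
Completion: A=33  B=20  C=48  D=10  E=14
Turnaround (C−A): A=33  B=20  C=42  D=4  E=7
Turnaround(A) = completion − arrival = 33 − 0 = 33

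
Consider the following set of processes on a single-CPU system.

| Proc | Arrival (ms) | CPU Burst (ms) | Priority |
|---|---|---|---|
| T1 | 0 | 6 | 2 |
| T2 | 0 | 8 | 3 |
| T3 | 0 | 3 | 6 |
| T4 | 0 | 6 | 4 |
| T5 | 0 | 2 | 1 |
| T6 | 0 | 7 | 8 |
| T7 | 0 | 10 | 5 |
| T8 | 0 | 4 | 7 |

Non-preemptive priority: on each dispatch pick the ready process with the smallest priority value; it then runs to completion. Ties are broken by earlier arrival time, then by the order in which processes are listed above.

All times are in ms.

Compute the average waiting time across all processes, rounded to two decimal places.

19.25

Timeline: | T5 0-2 | T1 2-8 | T2 8-16 | T4 16-22 | T7 22-32 | T3 32-35 | T8 35-39 | T6 39-46 |
Completion: T1=8  T2=16  T3=35  T4=22  T5=2  T6=46  T7=32  T8=39
Waiting times: T1=2, T2=8, T3=32, T4=16, T5=0, T6=39, T7=22, T8=35
Average waiting = (2+8+32+16+0+39+22+35) / 8 = 154/8 = 19.25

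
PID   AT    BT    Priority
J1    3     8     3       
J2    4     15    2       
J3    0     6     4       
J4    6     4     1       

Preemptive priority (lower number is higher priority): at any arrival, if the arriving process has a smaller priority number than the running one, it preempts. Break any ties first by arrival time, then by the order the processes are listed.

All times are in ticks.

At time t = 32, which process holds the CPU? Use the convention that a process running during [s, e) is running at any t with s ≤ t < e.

Gantt: | J3 0-3 | J1 3-4 | J2 4-6 | J4 6-10 | J2 10-23 | J1 23-30 | J3 30-33 |
Completion: J1=30  J2=23  J3=33  J4=10
Turnaround (C−A): J1=27  J2=19  J3=33  J4=4

J3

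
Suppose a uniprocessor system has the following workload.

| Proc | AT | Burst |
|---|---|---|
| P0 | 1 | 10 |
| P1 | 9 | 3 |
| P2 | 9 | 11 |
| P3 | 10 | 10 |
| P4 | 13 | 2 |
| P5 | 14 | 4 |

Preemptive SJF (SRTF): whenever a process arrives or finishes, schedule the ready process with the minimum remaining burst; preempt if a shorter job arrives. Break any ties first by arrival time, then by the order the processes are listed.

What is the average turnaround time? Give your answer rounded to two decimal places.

12.67

Schedule: | idle 0-1 | P0 1-11 | P1 11-14 | P4 14-16 | P5 16-20 | P3 20-30 | P2 30-41 |
Completion: P0=11  P1=14  P2=41  P3=30  P4=16  P5=20
Turnaround (C−A): P0=10  P1=5  P2=32  P3=20  P4=3  P5=6
Turnaround times: P0=10, P1=5, P2=32, P3=20, P4=3, P5=6
Average turnaround = (10+5+32+20+3+6) / 6 = 76/6 = 12.67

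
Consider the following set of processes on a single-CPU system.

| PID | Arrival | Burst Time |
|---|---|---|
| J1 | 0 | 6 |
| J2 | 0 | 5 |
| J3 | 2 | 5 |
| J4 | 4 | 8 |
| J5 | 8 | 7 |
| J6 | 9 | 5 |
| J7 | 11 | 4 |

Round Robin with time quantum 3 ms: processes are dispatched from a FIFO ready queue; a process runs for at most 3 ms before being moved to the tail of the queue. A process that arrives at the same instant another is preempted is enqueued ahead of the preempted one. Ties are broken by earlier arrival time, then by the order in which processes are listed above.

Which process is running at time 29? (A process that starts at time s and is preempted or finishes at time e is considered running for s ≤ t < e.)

J4

Schedule: | J1 0-3 | J2 3-6 | J3 6-9 | J1 9-12 | J4 12-15 | J2 15-17 | J5 17-20 | J6 20-23 | J3 23-25 | J7 25-28 | J4 28-31 | J5 31-34 | J6 34-36 | J7 36-37 | J4 37-39 | J5 39-40 |
Completion: J1=12  J2=17  J3=25  J4=39  J5=40  J6=36  J7=37
Turnaround (C−A): J1=12  J2=17  J3=23  J4=35  J5=32  J6=27  J7=26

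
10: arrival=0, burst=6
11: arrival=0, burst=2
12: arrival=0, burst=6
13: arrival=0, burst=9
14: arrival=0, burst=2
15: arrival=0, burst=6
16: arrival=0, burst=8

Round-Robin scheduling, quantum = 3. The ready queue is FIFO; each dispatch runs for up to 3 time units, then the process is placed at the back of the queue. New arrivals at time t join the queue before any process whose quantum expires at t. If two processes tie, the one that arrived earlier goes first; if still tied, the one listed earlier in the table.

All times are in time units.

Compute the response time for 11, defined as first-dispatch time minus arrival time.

3

Schedule: | 10 0-3 | 11 3-5 | 12 5-8 | 13 8-11 | 14 11-13 | 15 13-16 | 16 16-19 | 10 19-22 | 12 22-25 | 13 25-28 | 15 28-31 | 16 31-34 | 13 34-37 | 16 37-39 |
Completion: 10=22  11=5  12=25  13=37  14=13  15=31  16=39
Response(11) = first start − arrival = 3 − 0 = 3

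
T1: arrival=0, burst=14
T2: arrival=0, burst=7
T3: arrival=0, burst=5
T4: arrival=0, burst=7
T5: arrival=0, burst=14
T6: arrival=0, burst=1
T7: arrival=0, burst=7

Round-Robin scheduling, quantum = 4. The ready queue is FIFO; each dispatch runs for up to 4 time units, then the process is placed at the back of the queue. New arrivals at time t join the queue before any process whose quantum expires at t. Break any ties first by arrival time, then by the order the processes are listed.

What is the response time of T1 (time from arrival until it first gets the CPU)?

0

Gantt: | T1 0-4 | T2 4-8 | T3 8-12 | T4 12-16 | T5 16-20 | T6 20-21 | T7 21-25 | T1 25-29 | T2 29-32 | T3 32-33 | T4 33-36 | T5 36-40 | T7 40-43 | T1 43-47 | T5 47-51 | T1 51-53 | T5 53-55 |
Completion: T1=53  T2=32  T3=33  T4=36  T5=55  T6=21  T7=43
Turnaround (C−A): T1=53  T2=32  T3=33  T4=36  T5=55  T6=21  T7=43
Response(T1) = first start − arrival = 0 − 0 = 0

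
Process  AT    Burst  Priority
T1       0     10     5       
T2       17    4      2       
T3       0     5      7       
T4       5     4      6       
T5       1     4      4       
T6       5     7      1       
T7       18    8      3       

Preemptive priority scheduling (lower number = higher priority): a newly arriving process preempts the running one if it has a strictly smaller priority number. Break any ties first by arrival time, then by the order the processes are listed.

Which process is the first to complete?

Timeline: | T1 0-1 | T5 1-5 | T6 5-12 | T1 12-17 | T2 17-21 | T7 21-29 | T1 29-33 | T4 33-37 | T3 37-42 |
Completion: T1=33  T2=21  T3=42  T4=37  T5=5  T6=12  T7=29
Finish order: T5 → T6 → T2 → T7 → T1 → T4 → T3

T5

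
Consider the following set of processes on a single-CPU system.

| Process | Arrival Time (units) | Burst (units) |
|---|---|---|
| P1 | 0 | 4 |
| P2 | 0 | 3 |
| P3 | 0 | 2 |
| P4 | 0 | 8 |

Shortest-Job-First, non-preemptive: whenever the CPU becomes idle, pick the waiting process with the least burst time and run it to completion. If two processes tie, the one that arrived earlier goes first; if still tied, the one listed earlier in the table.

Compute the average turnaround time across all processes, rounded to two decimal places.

8.25

Schedule: | P3 0-2 | P2 2-5 | P1 5-9 | P4 9-17 |
Completion: P1=9  P2=5  P3=2  P4=17
Turnaround times: P1=9, P2=5, P3=2, P4=17
Average turnaround = (9+5+2+17) / 4 = 33/4 = 8.25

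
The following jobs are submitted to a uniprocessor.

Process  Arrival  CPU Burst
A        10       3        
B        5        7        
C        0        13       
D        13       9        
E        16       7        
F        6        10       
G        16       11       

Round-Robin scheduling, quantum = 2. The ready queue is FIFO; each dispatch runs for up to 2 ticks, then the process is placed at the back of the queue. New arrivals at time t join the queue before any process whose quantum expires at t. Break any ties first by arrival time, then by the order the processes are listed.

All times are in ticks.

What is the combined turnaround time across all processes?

Gantt: | C 0-6 | B 6-8 | F 8-10 | C 10-12 | B 12-14 | A 14-16 | F 16-18 | C 18-20 | D 20-22 | B 22-24 | E 24-26 | G 26-28 | A 28-29 | F 29-31 | C 31-33 | D 33-35 | B 35-36 | E 36-38 | G 38-40 | F 40-42 | C 42-43 | D 43-45 | E 45-47 | G 47-49 | F 49-51 | D 51-53 | E 53-54 | G 54-56 | D 56-57 | G 57-60 |
Completion: A=29  B=36  C=43  D=57  E=54  F=51  G=60
Turnaround = completion − arrival: A=19, B=31, C=43, D=44, E=38, F=45, G=44
Total turnaround = 19 + 31 + 43 + 44 + 38 + 45 + 44 = 264

264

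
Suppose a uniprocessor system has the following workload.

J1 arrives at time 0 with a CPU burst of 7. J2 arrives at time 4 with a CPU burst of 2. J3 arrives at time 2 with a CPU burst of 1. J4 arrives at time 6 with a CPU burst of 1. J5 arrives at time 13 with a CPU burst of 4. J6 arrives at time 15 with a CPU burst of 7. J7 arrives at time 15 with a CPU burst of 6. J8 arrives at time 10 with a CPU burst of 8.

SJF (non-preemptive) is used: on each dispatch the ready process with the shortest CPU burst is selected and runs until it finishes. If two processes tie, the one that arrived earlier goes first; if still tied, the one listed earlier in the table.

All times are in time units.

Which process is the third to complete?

J4

Gantt: | J1 0-7 | J3 7-8 | J4 8-9 | J2 9-11 | J8 11-19 | J5 19-23 | J7 23-29 | J6 29-36 |
Completion: J1=7  J2=11  J3=8  J4=9  J5=23  J6=36  J7=29  J8=19
Turnaround (C−A): J1=7  J2=7  J3=6  J4=3  J5=10  J6=21  J7=14  J8=9
Finish order: J1 → J3 → J4 → J2 → J8 → J5 → J7 → J6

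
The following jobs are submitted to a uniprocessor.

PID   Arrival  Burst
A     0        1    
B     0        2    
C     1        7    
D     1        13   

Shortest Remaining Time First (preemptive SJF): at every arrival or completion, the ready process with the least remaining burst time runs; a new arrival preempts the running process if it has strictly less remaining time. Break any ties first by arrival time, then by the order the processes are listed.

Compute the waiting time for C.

2

Schedule: | A 0-1 | B 1-3 | C 3-10 | D 10-23 |
Completion: A=1  B=3  C=10  D=23
Waiting(C) = turnaround − burst = 9 − 7 = 2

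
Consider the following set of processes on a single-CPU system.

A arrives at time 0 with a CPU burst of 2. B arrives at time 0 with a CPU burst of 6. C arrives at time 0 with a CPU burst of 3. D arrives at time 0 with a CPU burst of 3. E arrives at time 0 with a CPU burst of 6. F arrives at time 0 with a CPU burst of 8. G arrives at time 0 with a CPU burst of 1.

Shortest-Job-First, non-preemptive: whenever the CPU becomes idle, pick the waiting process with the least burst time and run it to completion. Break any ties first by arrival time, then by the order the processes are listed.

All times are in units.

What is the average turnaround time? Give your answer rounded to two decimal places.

Timeline: | G 0-1 | A 1-3 | C 3-6 | D 6-9 | B 9-15 | E 15-21 | F 21-29 |
Completion: A=3  B=15  C=6  D=9  E=21  F=29  G=1
Turnaround (C−A): A=3  B=15  C=6  D=9  E=21  F=29  G=1
Turnaround times: A=3, B=15, C=6, D=9, E=21, F=29, G=1
Average turnaround = (3+15+6+9+21+29+1) / 7 = 84/7 = 12.00

12.00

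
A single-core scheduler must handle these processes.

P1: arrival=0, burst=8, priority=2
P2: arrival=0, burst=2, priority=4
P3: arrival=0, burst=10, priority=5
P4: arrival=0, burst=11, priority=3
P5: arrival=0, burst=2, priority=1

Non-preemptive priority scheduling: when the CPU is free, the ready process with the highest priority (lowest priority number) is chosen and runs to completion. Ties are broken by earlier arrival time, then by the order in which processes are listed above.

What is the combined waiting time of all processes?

56

Schedule: | P5 0-2 | P1 2-10 | P4 10-21 | P2 21-23 | P3 23-33 |
Completion: P1=10  P2=23  P3=33  P4=21  P5=2
Waiting = turnaround − burst: P1=2, P2=21, P3=23, P4=10, P5=0
Total waiting = 2 + 21 + 23 + 10 + 0 = 56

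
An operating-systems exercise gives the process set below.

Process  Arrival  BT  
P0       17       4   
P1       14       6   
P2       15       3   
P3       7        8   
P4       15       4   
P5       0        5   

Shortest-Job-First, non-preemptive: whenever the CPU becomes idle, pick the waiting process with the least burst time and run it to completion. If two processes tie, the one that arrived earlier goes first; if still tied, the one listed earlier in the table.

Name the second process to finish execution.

Gantt: | P5 0-5 | idle 5-7 | P3 7-15 | P2 15-18 | P4 18-22 | P0 22-26 | P1 26-32 |
Completion: P0=26  P1=32  P2=18  P3=15  P4=22  P5=5
Turnaround (C−A): P0=9  P1=18  P2=3  P3=8  P4=7  P5=5
Finish order: P5 → P3 → P2 → P4 → P0 → P1

P3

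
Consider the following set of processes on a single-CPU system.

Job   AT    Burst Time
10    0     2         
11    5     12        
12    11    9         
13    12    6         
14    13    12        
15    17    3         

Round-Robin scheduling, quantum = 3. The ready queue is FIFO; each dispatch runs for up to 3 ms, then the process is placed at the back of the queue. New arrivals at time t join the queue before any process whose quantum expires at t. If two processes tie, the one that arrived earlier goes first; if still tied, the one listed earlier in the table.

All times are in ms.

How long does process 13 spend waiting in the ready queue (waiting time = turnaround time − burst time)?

17

Timeline: | 10 0-2 | idle 2-5 | 11 5-11 | 12 11-14 | 11 14-17 | 13 17-20 | 14 20-23 | 12 23-26 | 15 26-29 | 11 29-32 | 13 32-35 | 14 35-38 | 12 38-41 | 14 41-47 |
Completion: 10=2  11=32  12=41  13=35  14=47  15=29
Waiting(13) = turnaround − burst = 23 − 6 = 17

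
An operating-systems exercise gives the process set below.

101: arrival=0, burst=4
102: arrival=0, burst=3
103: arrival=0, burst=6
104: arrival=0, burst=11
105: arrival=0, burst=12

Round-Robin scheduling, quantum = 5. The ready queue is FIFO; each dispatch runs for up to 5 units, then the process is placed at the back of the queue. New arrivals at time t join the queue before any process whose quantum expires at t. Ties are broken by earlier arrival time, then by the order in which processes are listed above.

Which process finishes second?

Gantt: | 101 0-4 | 102 4-7 | 103 7-12 | 104 12-17 | 105 17-22 | 103 22-23 | 104 23-28 | 105 28-33 | 104 33-34 | 105 34-36 |
Completion: 101=4  102=7  103=23  104=34  105=36
Finish order: 101 → 102 → 103 → 104 → 105

102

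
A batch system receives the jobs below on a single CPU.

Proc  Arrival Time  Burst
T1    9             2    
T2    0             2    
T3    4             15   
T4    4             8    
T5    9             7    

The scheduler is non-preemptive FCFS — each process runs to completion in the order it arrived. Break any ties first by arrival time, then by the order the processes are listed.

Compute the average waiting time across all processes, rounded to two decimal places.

10.60

Schedule: | T2 0-2 | idle 2-4 | T3 4-19 | T4 19-27 | T1 27-29 | T5 29-36 |
Completion: T1=29  T2=2  T3=19  T4=27  T5=36
Turnaround (C−A): T1=20  T2=2  T3=15  T4=23  T5=27
Waiting times: T1=18, T2=0, T3=0, T4=15, T5=20
Average waiting = (18+0+0+15+20) / 5 = 53/5 = 10.60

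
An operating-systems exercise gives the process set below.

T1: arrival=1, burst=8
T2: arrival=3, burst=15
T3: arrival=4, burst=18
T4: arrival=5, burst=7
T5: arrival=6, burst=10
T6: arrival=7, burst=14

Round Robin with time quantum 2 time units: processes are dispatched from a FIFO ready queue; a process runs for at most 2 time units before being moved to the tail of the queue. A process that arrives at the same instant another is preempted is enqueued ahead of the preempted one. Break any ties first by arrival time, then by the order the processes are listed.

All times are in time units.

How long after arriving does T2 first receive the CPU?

0

Timeline: | idle 0-1 | T1 1-3 | T2 3-5 | T1 5-7 | T3 7-9 | T4 9-11 | T2 11-13 | T5 13-15 | T6 15-17 | T1 17-19 | T3 19-21 | T4 21-23 | T2 23-25 | T5 25-27 | T6 27-29 | T1 29-31 | T3 31-33 | T4 33-35 | T2 35-37 | T5 37-39 | T6 39-41 | T3 41-43 | T4 43-44 | T2 44-46 | T5 46-48 | T6 48-50 | T3 50-52 | T2 52-54 | T5 54-56 | T6 56-58 | T3 58-60 | T2 60-62 | T6 62-64 | T3 64-66 | T2 66-67 | T6 67-69 | T3 69-73 |
Completion: T1=31  T2=67  T3=73  T4=44  T5=56  T6=69
Turnaround (C−A): T1=30  T2=64  T3=69  T4=39  T5=50  T6=62
Response(T2) = first start − arrival = 3 − 3 = 0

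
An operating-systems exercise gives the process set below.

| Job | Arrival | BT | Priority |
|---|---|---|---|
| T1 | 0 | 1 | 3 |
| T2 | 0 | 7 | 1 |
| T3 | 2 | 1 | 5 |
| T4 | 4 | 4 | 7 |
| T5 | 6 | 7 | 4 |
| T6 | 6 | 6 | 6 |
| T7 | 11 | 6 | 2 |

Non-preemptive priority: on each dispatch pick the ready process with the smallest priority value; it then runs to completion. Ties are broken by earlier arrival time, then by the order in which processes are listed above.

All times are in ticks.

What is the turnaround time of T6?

Gantt: | T2 0-7 | T1 7-8 | T5 8-15 | T7 15-21 | T3 21-22 | T6 22-28 | T4 28-32 |
Completion: T1=8  T2=7  T3=22  T4=32  T5=15  T6=28  T7=21
Turnaround (C−A): T1=8  T2=7  T3=20  T4=28  T5=9  T6=22  T7=10
Turnaround(T6) = completion − arrival = 28 − 6 = 22

22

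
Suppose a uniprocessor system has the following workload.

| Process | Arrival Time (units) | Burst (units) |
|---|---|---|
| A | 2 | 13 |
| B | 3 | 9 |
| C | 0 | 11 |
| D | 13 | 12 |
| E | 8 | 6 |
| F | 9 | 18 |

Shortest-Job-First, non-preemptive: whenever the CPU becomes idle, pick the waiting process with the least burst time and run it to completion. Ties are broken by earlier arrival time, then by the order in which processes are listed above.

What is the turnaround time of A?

49

Gantt: | C 0-11 | E 11-17 | B 17-26 | D 26-38 | A 38-51 | F 51-69 |
Completion: A=51  B=26  C=11  D=38  E=17  F=69
Turnaround(A) = completion − arrival = 51 − 2 = 49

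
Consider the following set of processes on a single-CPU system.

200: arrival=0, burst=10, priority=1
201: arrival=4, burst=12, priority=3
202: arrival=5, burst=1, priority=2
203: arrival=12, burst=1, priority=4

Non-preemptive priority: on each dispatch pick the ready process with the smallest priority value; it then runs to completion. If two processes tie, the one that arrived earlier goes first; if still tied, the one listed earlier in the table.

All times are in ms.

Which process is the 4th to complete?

203

Timeline: | 200 0-10 | 202 10-11 | 201 11-23 | 203 23-24 |
Completion: 200=10  201=23  202=11  203=24
Turnaround (C−A): 200=10  201=19  202=6  203=12
Finish order: 200 → 202 → 201 → 203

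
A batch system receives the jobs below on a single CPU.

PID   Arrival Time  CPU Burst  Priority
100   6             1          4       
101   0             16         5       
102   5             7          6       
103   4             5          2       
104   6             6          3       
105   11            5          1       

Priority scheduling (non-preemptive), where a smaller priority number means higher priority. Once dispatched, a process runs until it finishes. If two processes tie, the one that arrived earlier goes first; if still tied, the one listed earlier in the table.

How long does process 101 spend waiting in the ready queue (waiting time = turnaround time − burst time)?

Timeline: | 101 0-16 | 105 16-21 | 103 21-26 | 104 26-32 | 100 32-33 | 102 33-40 |
Completion: 100=33  101=16  102=40  103=26  104=32  105=21
Waiting(101) = turnaround − burst = 16 − 16 = 0

0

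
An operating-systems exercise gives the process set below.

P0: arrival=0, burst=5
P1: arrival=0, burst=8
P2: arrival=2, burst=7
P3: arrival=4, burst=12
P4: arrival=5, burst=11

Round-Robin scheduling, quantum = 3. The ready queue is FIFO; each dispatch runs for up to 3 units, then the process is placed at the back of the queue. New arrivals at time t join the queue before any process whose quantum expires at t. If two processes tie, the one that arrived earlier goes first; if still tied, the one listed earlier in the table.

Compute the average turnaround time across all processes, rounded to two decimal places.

29.40

Timeline: | P0 0-3 | P1 3-6 | P2 6-9 | P0 9-11 | P3 11-14 | P4 14-17 | P1 17-20 | P2 20-23 | P3 23-26 | P4 26-29 | P1 29-31 | P2 31-32 | P3 32-35 | P4 35-38 | P3 38-41 | P4 41-43 |
Completion: P0=11  P1=31  P2=32  P3=41  P4=43
Turnaround (C−A): P0=11  P1=31  P2=30  P3=37  P4=38
Turnaround times: P0=11, P1=31, P2=30, P3=37, P4=38
Average turnaround = (11+31+30+37+38) / 5 = 147/5 = 29.40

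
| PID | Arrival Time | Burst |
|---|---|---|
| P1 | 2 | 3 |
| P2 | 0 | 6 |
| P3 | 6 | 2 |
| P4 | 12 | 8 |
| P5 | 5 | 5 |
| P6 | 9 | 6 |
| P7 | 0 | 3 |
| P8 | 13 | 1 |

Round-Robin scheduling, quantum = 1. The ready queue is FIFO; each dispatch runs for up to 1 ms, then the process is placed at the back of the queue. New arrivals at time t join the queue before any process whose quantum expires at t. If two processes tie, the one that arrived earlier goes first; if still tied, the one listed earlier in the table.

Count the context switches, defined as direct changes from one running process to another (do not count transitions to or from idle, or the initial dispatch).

Timeline: | P2 0-1 | P7 1-2 | P2 2-3 | P1 3-4 | P7 4-5 | P2 5-6 | P1 6-7 | P5 7-8 | P7 8-9 | P3 9-10 | P2 10-11 | P1 11-12 | P5 12-13 | P6 13-14 | P3 14-15 | P2 15-16 | P4 16-17 | P8 17-18 | P5 18-19 | P6 19-20 | P2 20-21 | P4 21-22 | P5 22-23 | P6 23-24 | P4 24-25 | P5 25-26 | P6 26-27 | P4 27-28 | P6 28-29 | P4 29-30 | P6 30-31 | P4 31-34 |
Completion: P1=12  P2=21  P3=15  P4=34  P5=26  P6=31  P7=9  P8=18
Turnaround (C−A): P1=10  P2=21  P3=9  P4=22  P5=21  P6=22  P7=9  P8=5

31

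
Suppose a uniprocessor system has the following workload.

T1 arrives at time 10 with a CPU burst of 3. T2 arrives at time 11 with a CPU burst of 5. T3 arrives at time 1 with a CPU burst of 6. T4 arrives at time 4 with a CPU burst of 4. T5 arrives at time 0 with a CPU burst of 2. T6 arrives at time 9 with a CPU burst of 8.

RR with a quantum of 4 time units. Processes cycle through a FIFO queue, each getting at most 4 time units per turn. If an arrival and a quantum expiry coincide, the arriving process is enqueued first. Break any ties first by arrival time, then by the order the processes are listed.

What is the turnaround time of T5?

2

Timeline: | T5 0-2 | T3 2-6 | T4 6-10 | T3 10-12 | T6 12-16 | T1 16-19 | T2 19-23 | T6 23-27 | T2 27-28 |
Completion: T1=19  T2=28  T3=12  T4=10  T5=2  T6=27
Turnaround(T5) = completion − arrival = 2 − 0 = 2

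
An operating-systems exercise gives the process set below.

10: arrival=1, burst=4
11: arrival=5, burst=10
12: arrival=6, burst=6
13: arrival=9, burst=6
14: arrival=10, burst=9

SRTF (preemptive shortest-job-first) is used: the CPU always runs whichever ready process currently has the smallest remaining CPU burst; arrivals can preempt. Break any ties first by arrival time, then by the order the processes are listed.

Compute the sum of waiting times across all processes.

32

Timeline: | idle 0-1 | 10 1-5 | 11 5-6 | 12 6-12 | 13 12-18 | 11 18-27 | 14 27-36 |
Completion: 10=5  11=27  12=12  13=18  14=36
Waiting = turnaround − burst: 10=0, 11=12, 12=0, 13=3, 14=17
Total waiting = 0 + 12 + 0 + 3 + 17 = 32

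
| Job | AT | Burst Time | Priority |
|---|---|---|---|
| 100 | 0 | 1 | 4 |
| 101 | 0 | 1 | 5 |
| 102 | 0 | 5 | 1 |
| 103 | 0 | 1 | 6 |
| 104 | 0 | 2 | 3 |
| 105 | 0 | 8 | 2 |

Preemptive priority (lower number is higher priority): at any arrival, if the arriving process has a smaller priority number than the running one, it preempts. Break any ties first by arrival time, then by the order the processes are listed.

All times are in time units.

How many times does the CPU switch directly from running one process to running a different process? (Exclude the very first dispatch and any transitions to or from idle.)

5

Timeline: | 102 0-5 | 105 5-13 | 104 13-15 | 100 15-16 | 101 16-17 | 103 17-18 |
Completion: 100=16  101=17  102=5  103=18  104=15  105=13
Turnaround (C−A): 100=16  101=17  102=5  103=18  104=15  105=13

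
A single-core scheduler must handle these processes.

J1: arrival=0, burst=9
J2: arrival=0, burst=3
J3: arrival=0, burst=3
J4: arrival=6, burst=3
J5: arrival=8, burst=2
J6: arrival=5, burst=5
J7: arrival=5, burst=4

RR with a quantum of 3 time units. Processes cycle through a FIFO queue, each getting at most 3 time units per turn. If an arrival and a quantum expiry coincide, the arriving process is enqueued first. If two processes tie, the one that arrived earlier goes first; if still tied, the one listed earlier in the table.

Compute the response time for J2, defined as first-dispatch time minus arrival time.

3

Gantt: | J1 0-3 | J2 3-6 | J3 6-9 | J1 9-12 | J6 12-15 | J7 15-18 | J4 18-21 | J5 21-23 | J1 23-26 | J6 26-28 | J7 28-29 |
Completion: J1=26  J2=6  J3=9  J4=21  J5=23  J6=28  J7=29
Turnaround (C−A): J1=26  J2=6  J3=9  J4=15  J5=15  J6=23  J7=24
Response(J2) = first start − arrival = 3 − 0 = 3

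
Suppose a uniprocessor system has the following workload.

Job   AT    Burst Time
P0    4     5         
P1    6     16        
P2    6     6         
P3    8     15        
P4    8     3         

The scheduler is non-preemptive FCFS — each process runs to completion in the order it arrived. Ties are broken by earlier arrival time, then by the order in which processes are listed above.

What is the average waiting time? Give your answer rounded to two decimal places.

16.60

Gantt: | idle 0-4 | P0 4-9 | P1 9-25 | P2 25-31 | P3 31-46 | P4 46-49 |
Completion: P0=9  P1=25  P2=31  P3=46  P4=49
Waiting times: P0=0, P1=3, P2=19, P3=23, P4=38
Average waiting = (0+3+19+23+38) / 5 = 83/5 = 16.60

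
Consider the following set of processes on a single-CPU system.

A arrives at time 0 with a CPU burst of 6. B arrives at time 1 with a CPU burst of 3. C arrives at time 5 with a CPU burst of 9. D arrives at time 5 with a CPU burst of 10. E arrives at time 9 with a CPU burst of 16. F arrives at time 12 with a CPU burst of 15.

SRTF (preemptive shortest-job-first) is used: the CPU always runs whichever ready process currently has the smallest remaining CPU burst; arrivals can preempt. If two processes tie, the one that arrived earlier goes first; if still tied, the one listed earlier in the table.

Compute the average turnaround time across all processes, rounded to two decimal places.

Schedule: | A 0-1 | B 1-4 | A 4-9 | C 9-18 | D 18-28 | F 28-43 | E 43-59 |
Completion: A=9  B=4  C=18  D=28  E=59  F=43
Turnaround times: A=9, B=3, C=13, D=23, E=50, F=31
Average turnaround = (9+3+13+23+50+31) / 6 = 129/6 = 21.50

21.50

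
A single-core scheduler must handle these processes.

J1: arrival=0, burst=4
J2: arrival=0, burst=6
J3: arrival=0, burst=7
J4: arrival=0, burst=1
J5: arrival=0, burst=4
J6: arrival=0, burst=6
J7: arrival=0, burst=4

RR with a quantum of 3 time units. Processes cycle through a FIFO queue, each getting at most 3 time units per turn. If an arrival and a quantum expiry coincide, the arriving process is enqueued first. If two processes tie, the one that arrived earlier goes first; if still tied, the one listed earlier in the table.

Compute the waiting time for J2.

Gantt: | J1 0-3 | J2 3-6 | J3 6-9 | J4 9-10 | J5 10-13 | J6 13-16 | J7 16-19 | J1 19-20 | J2 20-23 | J3 23-26 | J5 26-27 | J6 27-30 | J7 30-31 | J3 31-32 |
Completion: J1=20  J2=23  J3=32  J4=10  J5=27  J6=30  J7=31
Turnaround (C−A): J1=20  J2=23  J3=32  J4=10  J5=27  J6=30  J7=31
Waiting(J2) = turnaround − burst = 23 − 6 = 17

17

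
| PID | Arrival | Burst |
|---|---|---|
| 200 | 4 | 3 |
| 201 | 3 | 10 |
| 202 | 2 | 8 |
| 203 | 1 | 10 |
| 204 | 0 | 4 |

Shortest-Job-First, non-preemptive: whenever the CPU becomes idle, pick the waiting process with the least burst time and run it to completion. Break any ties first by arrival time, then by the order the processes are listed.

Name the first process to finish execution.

204

Timeline: | 204 0-4 | 200 4-7 | 202 7-15 | 203 15-25 | 201 25-35 |
Completion: 200=7  201=35  202=15  203=25  204=4
Turnaround (C−A): 200=3  201=32  202=13  203=24  204=4
Finish order: 204 → 200 → 202 → 203 → 201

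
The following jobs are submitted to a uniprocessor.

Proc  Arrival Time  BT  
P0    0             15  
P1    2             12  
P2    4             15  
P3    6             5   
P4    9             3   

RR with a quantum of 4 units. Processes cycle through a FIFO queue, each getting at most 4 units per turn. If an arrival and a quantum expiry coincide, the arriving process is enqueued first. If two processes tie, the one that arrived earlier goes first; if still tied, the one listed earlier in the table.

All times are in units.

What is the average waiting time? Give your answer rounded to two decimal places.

25.80

Schedule: | P0 0-4 | P1 4-8 | P2 8-12 | P0 12-16 | P3 16-20 | P1 20-24 | P4 24-27 | P2 27-31 | P0 31-35 | P3 35-36 | P1 36-40 | P2 40-44 | P0 44-47 | P2 47-50 |
Completion: P0=47  P1=40  P2=50  P3=36  P4=27
Turnaround (C−A): P0=47  P1=38  P2=46  P3=30  P4=18
Waiting times: P0=32, P1=26, P2=31, P3=25, P4=15
Average waiting = (32+26+31+25+15) / 5 = 129/5 = 25.80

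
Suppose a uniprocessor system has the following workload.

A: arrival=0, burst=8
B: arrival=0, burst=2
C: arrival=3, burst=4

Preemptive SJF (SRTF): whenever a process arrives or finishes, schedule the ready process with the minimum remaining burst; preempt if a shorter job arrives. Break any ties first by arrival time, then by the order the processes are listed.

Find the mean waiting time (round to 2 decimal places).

Timeline: | B 0-2 | A 2-3 | C 3-7 | A 7-14 |
Completion: A=14  B=2  C=7
Turnaround (C−A): A=14  B=2  C=4
Waiting times: A=6, B=0, C=0
Average waiting = (6+0+0) / 3 = 6/3 = 2.00

2.00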